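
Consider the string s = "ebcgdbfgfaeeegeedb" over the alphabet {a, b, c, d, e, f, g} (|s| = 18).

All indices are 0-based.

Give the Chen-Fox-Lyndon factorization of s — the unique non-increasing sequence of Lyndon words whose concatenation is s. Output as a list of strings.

emit factor 1: 'e' (i=0, period=1)
emit factor 2: 'bcgdbfgf' (i=1, period=8)
emit factor 3: 'aeeegeedb' (i=9, period=9)

["e", "bcgdbfgf", "aeeegeedb"]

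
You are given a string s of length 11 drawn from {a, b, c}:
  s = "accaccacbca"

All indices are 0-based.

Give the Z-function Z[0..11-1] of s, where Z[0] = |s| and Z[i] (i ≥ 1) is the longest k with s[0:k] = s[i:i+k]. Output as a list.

Z[0]=11
i=1: i≥r, start 0; Z[1]=0
i=2: i≥r, start 0; Z[2]=0
i=3: i≥r, start 0; Z[3]=5 scan→box=[3,8)
i=4: min(r-i=4, Z[1]=0)=0; Z[4]=0
i=5: min(r-i=3, Z[2]=0)=0; Z[5]=0
i=6: min(r-i=2, Z[3]=5)=2; Z[6]=2
i=7: min(r-i=1, Z[4]=0)=0; Z[7]=0
i=8: i≥r, start 0; Z[8]=0
i=9: i≥r, start 0; Z[9]=0
i=10: i≥r, start 0; Z[10]=1 scan→box=[10,11)

[11, 0, 0, 5, 0, 0, 2, 0, 0, 0, 1]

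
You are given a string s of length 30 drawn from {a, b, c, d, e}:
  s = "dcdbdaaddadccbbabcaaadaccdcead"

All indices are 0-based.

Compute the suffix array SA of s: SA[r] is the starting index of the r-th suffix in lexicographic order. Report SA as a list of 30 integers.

rank→(start, suffix):
  0 → (18, 'aaadaccdcead')
  1 → (19, 'aadaccdcead')
  2 → (5, 'aaddadccbbabcaaadaccdcead')
  3 → (15, 'abcaaadaccdcead')
  4 → (22, 'accdcead')
  5 → (28, 'ad')
  6 → (20, 'adaccdcead')
  7 → (9, 'adccbbabcaaadaccdcead')
  8 → (6, 'addadccbbabcaaadaccdcead')
  9 → (14, 'babcaaadaccdcead')
  10 → (13, 'bbabcaaadaccdcead')
  11 → (16, 'bcaaadaccdcead')
  12 → (3, 'bdaaddadccbbabcaaadaccdcead')
  13 → (17, 'caaadaccdcead')
  14 → (12, 'cbbabcaaadaccdcead')
  15 → (11, 'ccbbabcaaadaccdcead')
  16 → (23, 'ccdcead')
  17 → (1, 'cdbdaaddadccbbabcaaadaccdcead')
  18 → (24, 'cdcead')
  19 → (26, 'cead')
  20 → (29, 'd')
  21 → (4, 'daaddadccbbabcaaadaccdcead')
  22 → (21, 'daccdcead')
  23 → (8, 'dadccbbabcaaadaccdcead')
  24 → (2, 'dbdaaddadccbbabcaaadaccdcead')
  25 → (10, 'dccbbabcaaadaccdcead')
  26 → (0, 'dcdbdaaddadccbbabcaaadaccdcead')
  27 → (25, 'dcead')
  28 → (7, 'ddadccbbabcaaadaccdcead')
  29 → (27, 'ead')

[18, 19, 5, 15, 22, 28, 20, 9, 6, 14, 13, 16, 3, 17, 12, 11, 23, 1, 24, 26, 29, 4, 21, 8, 2, 10, 0, 25, 7, 27]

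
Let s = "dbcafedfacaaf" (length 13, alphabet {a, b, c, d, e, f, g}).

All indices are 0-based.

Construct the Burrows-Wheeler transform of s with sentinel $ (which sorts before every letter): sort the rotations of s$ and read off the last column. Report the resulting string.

rank  rotation        last
    0  $dbcafedfacaaf  f
    1  aaf$dbcafedfac  c
    2  acaaf$dbcafedf  f
    3  af$dbcafedfaca  a
    4  afedfacaaf$dbc  c
    5  bcafedfacaaf$d  d
    6  caaf$dbcafedfa  a
    7  cafedfacaaf$db  b
    8  dbcafedfacaaf$  $
    9  dfacaaf$dbcafe  e
   10  edfacaaf$dbcaf  f
   11  f$dbcafedfacaa  a
   12  facaaf$dbcafed  d
   13  fedfacaaf$dbca  a

fcfacdab$efada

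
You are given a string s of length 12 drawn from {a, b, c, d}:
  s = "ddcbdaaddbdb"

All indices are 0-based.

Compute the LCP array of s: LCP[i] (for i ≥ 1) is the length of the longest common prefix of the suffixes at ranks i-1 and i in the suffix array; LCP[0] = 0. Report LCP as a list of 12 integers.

rank→(start, suffix):
  0 → (5, 'aaddbdb')
  1 → (6, 'addbdb')
  2 → (11, 'b')
  3 → (3, 'bdaaddbdb')
  4 → (9, 'bdb')
  5 → (2, 'cbdaaddbdb')
  6 → (4, 'daaddbdb')
  7 → (10, 'db')
  8 → (8, 'dbdb')
  9 → (1, 'dcbdaaddbdb')
  10 → (7, 'ddbdb')
  11 → (0, 'ddcbdaaddbdb')

SA = [5, 6, 11, 3, 9, 2, 4, 10, 8, 1, 7, 0]
i: (SA[i-1],SA[i]) lcp shared
  1: (5,6) 1 'a'
  2: (6,11) 0 ''
  3: (11,3) 1 'b'
  4: (3,9) 2 'bd'
  5: (9,2) 0 ''
  6: (2,4) 0 ''
  7: (4,10) 1 'd'
  8: (10,8) 2 'db'
  9: (8,1) 1 'd'
  10: (1,7) 1 'd'
  11: (7,0) 2 'dd'

[0, 1, 0, 1, 2, 0, 0, 1, 2, 1, 1, 2]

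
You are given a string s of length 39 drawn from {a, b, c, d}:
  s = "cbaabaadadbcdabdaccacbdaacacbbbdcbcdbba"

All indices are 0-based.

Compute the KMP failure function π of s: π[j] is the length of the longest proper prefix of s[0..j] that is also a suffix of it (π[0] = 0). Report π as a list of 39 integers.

[0, 0, 0, 0, 0, 0, 0, 0, 0, 0, 0, 1, 0, 0, 0, 0, 0, 1, 1, 0, 1, 2, 0, 0, 0, 1, 0, 1, 2, 0, 0, 0, 1, 2, 1, 0, 0, 0, 0]

π[0] = 0
j=1 s[j]='b': π[1]=0 (border '')
j=2 s[j]='a': π[2]=0 (border '')
j=3 s[j]='a': π[3]=0 (border '')
j=4 s[j]='b': π[4]=0 (border '')
j=5 s[j]='a': π[5]=0 (border '')
j=6 s[j]='a': π[6]=0 (border '')
j=7 s[j]='d': π[7]=0 (border '')
j=8 s[j]='a': π[8]=0 (border '')
j=9 s[j]='d': π[9]=0 (border '')
j=10 s[j]='b': π[10]=0 (border '')
j=11 s[j]='c': π[11]=1 (border 'c')
j=12 s[j]='d': k: 1→0; π[12]=0 (border '')
j=13 s[j]='a': π[13]=0 (border '')
j=14 s[j]='b': π[14]=0 (border '')
j=15 s[j]='d': π[15]=0 (border '')
j=16 s[j]='a': π[16]=0 (border '')
j=17 s[j]='c': π[17]=1 (border 'c')
j=18 s[j]='c': k: 1→0; π[18]=1 (border 'c')
j=19 s[j]='a': k: 1→0; π[19]=0 (border '')
j=20 s[j]='c': π[20]=1 (border 'c')
j=21 s[j]='b': π[21]=2 (border 'cb')
j=22 s[j]='d': k: 2→0; π[22]=0 (border '')
j=23 s[j]='a': π[23]=0 (border '')
j=24 s[j]='a': π[24]=0 (border '')
j=25 s[j]='c': π[25]=1 (border 'c')
j=26 s[j]='a': k: 1→0; π[26]=0 (border '')
j=27 s[j]='c': π[27]=1 (border 'c')
j=28 s[j]='b': π[28]=2 (border 'cb')
j=29 s[j]='b': k: 2→0; π[29]=0 (border '')
j=30 s[j]='b': π[30]=0 (border '')
j=31 s[j]='d': π[31]=0 (border '')
j=32 s[j]='c': π[32]=1 (border 'c')
j=33 s[j]='b': π[33]=2 (border 'cb')
j=34 s[j]='c': k: 2→0; π[34]=1 (border 'c')
j=35 s[j]='d': k: 1→0; π[35]=0 (border '')
j=36 s[j]='b': π[36]=0 (border '')
j=37 s[j]='b': π[37]=0 (border '')
j=38 s[j]='a': π[38]=0 (border '')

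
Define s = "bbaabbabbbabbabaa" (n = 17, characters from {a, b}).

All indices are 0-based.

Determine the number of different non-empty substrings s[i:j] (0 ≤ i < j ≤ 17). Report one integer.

sorted suffixes:
  #0 SA[0]=16  'a'
  #1 SA[1]=15  'aa'
  #2 SA[2]=2  'aabbabbbabbabaa'
  #3 SA[3]=13  'abaa'
  #4 SA[4]=10  'abbabaa'
  #5 SA[5]=3  'abbabbbabbabaa'
  #6 SA[6]=6  'abbbabbabaa'
  #7 SA[7]=14  'baa'
  #8 SA[8]=1  'baabbabbbabbabaa'
  #9 SA[9]=12  'babaa'
  #10 SA[10]=9  'babbabaa'
  #11 SA[11]=5  'babbbabbabaa'
  #12 SA[12]=0  'bbaabbabbbabbabaa'
  #13 SA[13]=11  'bbabaa'
  #14 SA[14]=8  'bbabbabaa'
  #15 SA[15]=4  'bbabbbabbabaa'
  #16 SA[16]=7  'bbbabbabaa'

SA = [16, 15, 2, 13, 10, 3, 6, 14, 1, 12, 9, 5, 0, 11, 8, 4, 7]
i: (SA[i-1],SA[i]) lcp shared
  1: (16,15) 1 'a'
  2: (15,2) 2 'aa'
  3: (2,13) 1 'a'
  4: (13,10) 2 'ab'
  5: (10,3) 5 'abbab'
  6: (3,6) 3 'abb'
  7: (6,14) 0 ''
  8: (14,1) 3 'baa'
  9: (1,12) 2 'ba'
  10: (12,9) 3 'bab'
  11: (9,5) 4 'babb'
  12: (5,0) 1 'b'
  13: (0,11) 3 'bba'
  14: (11,8) 4 'bbab'
  15: (8,4) 5 'bbabb'
  16: (4,7) 2 'bb'

n(n+1)/2 = 17·18/2 = 153
Σ LCP = 0 + 1 + 2 + 1 + 2 + 5 + 3 + 0 + 3 + 2 + 3 + 4 + 1 + 3 + 4 + 5 + 2 = 41
distinct = 153 − 41 = 112

112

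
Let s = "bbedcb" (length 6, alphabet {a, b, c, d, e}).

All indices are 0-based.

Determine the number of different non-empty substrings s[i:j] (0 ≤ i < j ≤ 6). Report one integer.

19

rank | idx | suffix
   0 |   5 | b
   1 |   0 | bbedcb
   2 |   1 | bedcb
   3 |   4 | cb
   4 |   3 | dcb
   5 |   2 | edcb

SA = [5, 0, 1, 4, 3, 2]
rank  pair      lcp
   1  s[5:],s[0:]  1  'b'
   2  s[0:],s[1:]  1  'b'
   3  s[1:],s[4:]  0  ''
   4  s[4:],s[3:]  0  ''
   5  s[3:],s[2:]  0  ''

n(n+1)/2 = 6·7/2 = 21
Σ LCP = 0 + 1 + 1 + 0 + 0 + 0 = 2
distinct = 21 − 2 = 19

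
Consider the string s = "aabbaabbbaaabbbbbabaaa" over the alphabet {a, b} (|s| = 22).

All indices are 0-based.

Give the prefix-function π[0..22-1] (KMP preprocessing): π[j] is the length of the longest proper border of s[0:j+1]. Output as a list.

π[0] = 0
j=1 s[j]='a': π[1]=1 (border 'a')
j=2 s[j]='b': k: 1→0; π[2]=0 (border '')
j=3 s[j]='b': π[3]=0 (border '')
j=4 s[j]='a': π[4]=1 (border 'a')
j=5 s[j]='a': π[5]=2 (border 'aa')
j=6 s[j]='b': π[6]=3 (border 'aab')
j=7 s[j]='b': π[7]=4 (border 'aabb')
j=8 s[j]='b': k: 4→0; π[8]=0 (border '')
j=9 s[j]='a': π[9]=1 (border 'a')
j=10 s[j]='a': π[10]=2 (border 'aa')
j=11 s[j]='a': k: 2→1; π[11]=2 (border 'aa')
j=12 s[j]='b': π[12]=3 (border 'aab')
j=13 s[j]='b': π[13]=4 (border 'aabb')
j=14 s[j]='b': k: 4→0; π[14]=0 (border '')
j=15 s[j]='b': π[15]=0 (border '')
j=16 s[j]='b': π[16]=0 (border '')
j=17 s[j]='a': π[17]=1 (border 'a')
j=18 s[j]='b': k: 1→0; π[18]=0 (border '')
j=19 s[j]='a': π[19]=1 (border 'a')
j=20 s[j]='a': π[20]=2 (border 'aa')
j=21 s[j]='a': k: 2→1; π[21]=2 (border 'aa')

[0, 1, 0, 0, 1, 2, 3, 4, 0, 1, 2, 2, 3, 4, 0, 0, 0, 1, 0, 1, 2, 2]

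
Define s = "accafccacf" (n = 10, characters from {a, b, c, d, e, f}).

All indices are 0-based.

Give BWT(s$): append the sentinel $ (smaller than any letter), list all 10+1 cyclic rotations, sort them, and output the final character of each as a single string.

rank  rotation     last
    0  $accafccacf  f
    1  accafccacf$  $
    2  acf$accafcc  c
    3  afccacf$acc  c
    4  cacf$accafc  c
    5  cafccacf$ac  c
    6  ccacf$accaf  f
    7  ccafccacf$a  a
    8  cf$accafcca  a
    9  f$accafccac  c
   10  fccacf$acca  a

f$ccccfaaca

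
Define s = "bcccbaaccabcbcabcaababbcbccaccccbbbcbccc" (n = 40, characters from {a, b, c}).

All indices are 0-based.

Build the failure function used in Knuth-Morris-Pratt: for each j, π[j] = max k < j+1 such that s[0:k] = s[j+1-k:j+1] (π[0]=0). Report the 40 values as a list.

[0, 0, 0, 0, 1, 0, 0, 0, 0, 0, 1, 2, 1, 2, 0, 1, 2, 0, 0, 1, 0, 1, 1, 2, 1, 2, 3, 0, 0, 0, 0, 0, 1, 1, 1, 2, 1, 2, 3, 4]

π[0] = 0
j=1 s[j]='c': π[1]=0 (border '')
j=2 s[j]='c': π[2]=0 (border '')
j=3 s[j]='c': π[3]=0 (border '')
j=4 s[j]='b': π[4]=1 (border 'b')
j=5 s[j]='a': k: 1→0; π[5]=0 (border '')
j=6 s[j]='a': π[6]=0 (border '')
j=7 s[j]='c': π[7]=0 (border '')
j=8 s[j]='c': π[8]=0 (border '')
j=9 s[j]='a': π[9]=0 (border '')
j=10 s[j]='b': π[10]=1 (border 'b')
j=11 s[j]='c': π[11]=2 (border 'bc')
j=12 s[j]='b': k: 2→0; π[12]=1 (border 'b')
j=13 s[j]='c': π[13]=2 (border 'bc')
j=14 s[j]='a': k: 2→0; π[14]=0 (border '')
j=15 s[j]='b': π[15]=1 (border 'b')
j=16 s[j]='c': π[16]=2 (border 'bc')
j=17 s[j]='a': k: 2→0; π[17]=0 (border '')
j=18 s[j]='a': π[18]=0 (border '')
j=19 s[j]='b': π[19]=1 (border 'b')
j=20 s[j]='a': k: 1→0; π[20]=0 (border '')
j=21 s[j]='b': π[21]=1 (border 'b')
j=22 s[j]='b': k: 1→0; π[22]=1 (border 'b')
j=23 s[j]='c': π[23]=2 (border 'bc')
j=24 s[j]='b': k: 2→0; π[24]=1 (border 'b')
j=25 s[j]='c': π[25]=2 (border 'bc')
j=26 s[j]='c': π[26]=3 (border 'bcc')
j=27 s[j]='a': k: 3→0; π[27]=0 (border '')
j=28 s[j]='c': π[28]=0 (border '')
j=29 s[j]='c': π[29]=0 (border '')
j=30 s[j]='c': π[30]=0 (border '')
j=31 s[j]='c': π[31]=0 (border '')
j=32 s[j]='b': π[32]=1 (border 'b')
j=33 s[j]='b': k: 1→0; π[33]=1 (border 'b')
j=34 s[j]='b': k: 1→0; π[34]=1 (border 'b')
j=35 s[j]='c': π[35]=2 (border 'bc')
j=36 s[j]='b': k: 2→0; π[36]=1 (border 'b')
j=37 s[j]='c': π[37]=2 (border 'bc')
j=38 s[j]='c': π[38]=3 (border 'bcc')
j=39 s[j]='c': π[39]=4 (border 'bccc')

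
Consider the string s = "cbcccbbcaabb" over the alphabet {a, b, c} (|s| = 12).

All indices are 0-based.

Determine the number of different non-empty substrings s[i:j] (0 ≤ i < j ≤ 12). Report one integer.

65

sorted suffixes:
  #0 SA[0]=8  'aabb'
  #1 SA[1]=9  'abb'
  #2 SA[2]=11  'b'
  #3 SA[3]=10  'bb'
  #4 SA[4]=5  'bbcaabb'
  #5 SA[5]=6  'bcaabb'
  #6 SA[6]=1  'bcccbbcaabb'
  #7 SA[7]=7  'caabb'
  #8 SA[8]=4  'cbbcaabb'
  #9 SA[9]=0  'cbcccbbcaabb'
  #10 SA[10]=3  'ccbbcaabb'
  #11 SA[11]=2  'cccbbcaabb'

SA = [8, 9, 11, 10, 5, 6, 1, 7, 4, 0, 3, 2]
[i] adj suffixes → lcp
  [1] 8/9 → 1 ('a')
  [2] 9/11 → 0 ('')
  [3] 11/10 → 1 ('b')
  [4] 10/5 → 2 ('bb')
  [5] 5/6 → 1 ('b')
  [6] 6/1 → 2 ('bc')
  [7] 1/7 → 0 ('')
  [8] 7/4 → 1 ('c')
  [9] 4/0 → 2 ('cb')
  [10] 0/3 → 1 ('c')
  [11] 3/2 → 2 ('cc')

n(n+1)/2 = 12·13/2 = 78
Σ LCP = 0 + 1 + 0 + 1 + 2 + 1 + 2 + 0 + 1 + 2 + 1 + 2 = 13
distinct = 78 − 13 = 65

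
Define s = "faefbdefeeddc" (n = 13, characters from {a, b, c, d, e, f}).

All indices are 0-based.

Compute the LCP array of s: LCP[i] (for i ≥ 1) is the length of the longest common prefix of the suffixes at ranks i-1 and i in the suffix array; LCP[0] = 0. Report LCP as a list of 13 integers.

rank | idx | suffix
   0 |   1 | aefbdefeeddc
   1 |   4 | bdefeeddc
   2 |  12 | c
   3 |  11 | dc
   4 |  10 | ddc
   5 |   5 | defeeddc
   6 |   9 | eddc
   7 |   8 | eeddc
   8 |   2 | efbdefeeddc
   9 |   6 | efeeddc
  10 |   0 | faefbdefeeddc
  11 |   3 | fbdefeeddc
  12 |   7 | feeddc

SA = [1, 4, 12, 11, 10, 5, 9, 8, 2, 6, 0, 3, 7]
rank  pair      lcp
   1  s[1:],s[4:]  0  ''
   2  s[4:],s[12:]  0  ''
   3  s[12:],s[11:]  0  ''
   4  s[11:],s[10:]  1  'd'
   5  s[10:],s[5:]  1  'd'
   6  s[5:],s[9:]  0  ''
   7  s[9:],s[8:]  1  'e'
   8  s[8:],s[2:]  1  'e'
   9  s[2:],s[6:]  2  'ef'
  10  s[6:],s[0:]  0  ''
  11  s[0:],s[3:]  1  'f'
  12  s[3:],s[7:]  1  'f'

[0, 0, 0, 0, 1, 1, 0, 1, 1, 2, 0, 1, 1]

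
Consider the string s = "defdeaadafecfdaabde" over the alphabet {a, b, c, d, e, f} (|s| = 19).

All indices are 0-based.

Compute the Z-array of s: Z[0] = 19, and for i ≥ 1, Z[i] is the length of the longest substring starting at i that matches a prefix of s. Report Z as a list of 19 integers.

[19, 0, 0, 2, 0, 0, 0, 1, 0, 0, 0, 0, 0, 1, 0, 0, 0, 2, 0]

Z[0]=19
i=1: outside box; Z[1]=0
i=2: outside box; Z[2]=0
i=3: outside box; Z[3]=2 grow→box=[3,5)
i=4: min(r-i=1, Z[1]=0)=0; Z[4]=0
i=5: outside box; Z[5]=0
i=6: outside box; Z[6]=0
i=7: outside box; Z[7]=1 grow→box=[7,8)
i=8: outside box; Z[8]=0
i=9: outside box; Z[9]=0
i=10: outside box; Z[10]=0
i=11: outside box; Z[11]=0
i=12: outside box; Z[12]=0
i=13: outside box; Z[13]=1 grow→box=[13,14)
i=14: outside box; Z[14]=0
i=15: outside box; Z[15]=0
i=16: outside box; Z[16]=0
i=17: outside box; Z[17]=2 grow→box=[17,19)
i=18: min(r-i=1, Z[1]=0)=0; Z[18]=0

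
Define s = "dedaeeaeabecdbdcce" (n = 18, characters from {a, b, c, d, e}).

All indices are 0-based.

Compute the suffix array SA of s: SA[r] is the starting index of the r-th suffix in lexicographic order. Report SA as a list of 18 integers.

[8, 6, 3, 13, 9, 15, 11, 16, 2, 12, 14, 0, 17, 7, 5, 10, 1, 4]

rank | idx | suffix
   0 |   8 | abecdbdcce
   1 |   6 | aeabecdbdcce
   2 |   3 | aeeaeabecdbdcce
   3 |  13 | bdcce
   4 |   9 | becdbdcce
   5 |  15 | cce
   6 |  11 | cdbdcce
   7 |  16 | ce
   8 |   2 | daeeaeabecdbdcce
   9 |  12 | dbdcce
  10 |  14 | dcce
  11 |   0 | dedaeeaeabecdbdcce
  12 |  17 | e
  13 |   7 | eabecdbdcce
  14 |   5 | eaeabecdbdcce
  15 |  10 | ecdbdcce
  16 |   1 | edaeeaeabecdbdcce
  17 |   4 | eeaeabecdbdcce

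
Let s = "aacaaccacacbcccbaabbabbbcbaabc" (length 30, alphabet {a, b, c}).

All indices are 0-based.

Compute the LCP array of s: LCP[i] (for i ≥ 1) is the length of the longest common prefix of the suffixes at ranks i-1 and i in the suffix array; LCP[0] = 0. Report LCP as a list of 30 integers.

[0, 3, 2, 3, 1, 3, 2, 1, 3, 2, 2, 0, 4, 2, 1, 2, 2, 1, 2, 2, 0, 1, 2, 3, 1, 5, 2, 1, 2, 2]

rank→(start, suffix):
  0 → (16, 'aabbabbbcbaabc')
  1 → (26, 'aabc')
  2 → (0, 'aacaaccacacbcccbaabbabbbcbaabc')
  3 → (3, 'aaccacacbcccbaabbabbbcbaabc')
  4 → (17, 'abbabbbcbaabc')
  5 → (20, 'abbbcbaabc')
  6 → (27, 'abc')
  7 → (1, 'acaaccacacbcccbaabbabbbcbaabc')
  8 → (7, 'acacbcccbaabbabbbcbaabc')
  9 → (9, 'acbcccbaabbabbbcbaabc')
  10 → (4, 'accacacbcccbaabbabbbcbaabc')
  11 → (15, 'baabbabbbcbaabc')
  12 → (25, 'baabc')
  13 → (19, 'babbbcbaabc')
  14 → (18, 'bbabbbcbaabc')
  15 → (21, 'bbbcbaabc')
  16 → (22, 'bbcbaabc')
  17 → (28, 'bc')
  18 → (23, 'bcbaabc')
  19 → (11, 'bcccbaabbabbbcbaabc')
  20 → (29, 'c')
  21 → (2, 'caaccacacbcccbaabbabbbcbaabc')
  22 → (6, 'cacacbcccbaabbabbbcbaabc')
  23 → (8, 'cacbcccbaabbabbbcbaabc')
  24 → (14, 'cbaabbabbbcbaabc')
  25 → (24, 'cbaabc')
  26 → (10, 'cbcccbaabbabbbcbaabc')
  27 → (5, 'ccacacbcccbaabbabbbcbaabc')
  28 → (13, 'ccbaabbabbbcbaabc')
  29 → (12, 'cccbaabbabbbcbaabc')

SA = [16, 26, 0, 3, 17, 20, 27, 1, 7, 9, 4, 15, 25, 19, 18, 21, 22, 28, 23, 11, 29, 2, 6, 8, 14, 24, 10, 5, 13, 12]
rank  pair      lcp
   1  s[16:],s[26:]  3  'aab'
   2  s[26:],s[0:]  2  'aa'
   3  s[0:],s[3:]  3  'aac'
   4  s[3:],s[17:]  1  'a'
   5  s[17:],s[20:]  3  'abb'
   6  s[20:],s[27:]  2  'ab'
   7  s[27:],s[1:]  1  'a'
   8  s[1:],s[7:]  3  'aca'
   9  s[7:],s[9:]  2  'ac'
  10  s[9:],s[4:]  2  'ac'
  11  s[4:],s[15:]  0  ''
  12  s[15:],s[25:]  4  'baab'
  13  s[25:],s[19:]  2  'ba'
  14  s[19:],s[18:]  1  'b'
  15  s[18:],s[21:]  2  'bb'
  16  s[21:],s[22:]  2  'bb'
  17  s[22:],s[28:]  1  'b'
  18  s[28:],s[23:]  2  'bc'
  19  s[23:],s[11:]  2  'bc'
  20  s[11:],s[29:]  0  ''
  21  s[29:],s[2:]  1  'c'
  22  s[2:],s[6:]  2  'ca'
  23  s[6:],s[8:]  3  'cac'
  24  s[8:],s[14:]  1  'c'
  25  s[14:],s[24:]  5  'cbaab'
  26  s[24:],s[10:]  2  'cb'
  27  s[10:],s[5:]  1  'c'
  28  s[5:],s[13:]  2  'cc'
  29  s[13:],s[12:]  2  'cc'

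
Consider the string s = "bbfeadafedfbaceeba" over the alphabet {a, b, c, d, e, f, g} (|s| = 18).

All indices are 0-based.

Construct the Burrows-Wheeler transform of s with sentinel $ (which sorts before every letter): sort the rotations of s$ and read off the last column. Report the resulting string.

abbedef$baaefefcdba

rank  rotation             last
    0  $bbfeadafedfbaceeba  a
    1  a$bbfeadafedfbaceeb  b
    2  aceeba$bbfeadafedfb  b
    3  adafedfbaceeba$bbfe  e
    4  afedfbaceeba$bbfead  d
    5  ba$bbfeadafedfbacee  e
    6  baceeba$bbfeadafedf  f
    7  bbfeadafedfbaceeba$  $
    8  bfeadafedfbaceeba$b  b
    9  ceeba$bbfeadafedfba  a
   10  dafedfbaceeba$bbfea  a
   11  dfbaceeba$bbfeadafe  e
   12  eadafedfbaceeba$bbf  f
   13  eba$bbfeadafedfbace  e
   14  edfbaceeba$bbfeadaf  f
   15  eeba$bbfeadafedfbac  c
   16  fbaceeba$bbfeadafed  d
   17  feadafedfbaceeba$bb  b
   18  fedfbaceeba$bbfeada  a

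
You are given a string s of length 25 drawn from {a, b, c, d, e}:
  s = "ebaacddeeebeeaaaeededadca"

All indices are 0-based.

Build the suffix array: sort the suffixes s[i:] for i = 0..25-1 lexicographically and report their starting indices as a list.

[24, 13, 2, 14, 3, 21, 15, 1, 10, 23, 4, 20, 22, 5, 18, 6, 12, 0, 9, 19, 17, 11, 8, 16, 7]

rank→(start, suffix):
  0 → (24, 'a')
  1 → (13, 'aaaeededadca')
  2 → (2, 'aacddeeebeeaaaeededadca')
  3 → (14, 'aaeededadca')
  4 → (3, 'acddeeebeeaaaeededadca')
  5 → (21, 'adca')
  6 → (15, 'aeededadca')
  7 → (1, 'baacddeeebeeaaaeededadca')
  8 → (10, 'beeaaaeededadca')
  9 → (23, 'ca')
  10 → (4, 'cddeeebeeaaaeededadca')
  11 → (20, 'dadca')
  12 → (22, 'dca')
  13 → (5, 'ddeeebeeaaaeededadca')
  14 → (18, 'dedadca')
  15 → (6, 'deeebeeaaaeededadca')
  16 → (12, 'eaaaeededadca')
  17 → (0, 'ebaacddeeebeeaaaeededadca')
  18 → (9, 'ebeeaaaeededadca')
  19 → (19, 'edadca')
  20 → (17, 'ededadca')
  21 → (11, 'eeaaaeededadca')
  22 → (8, 'eebeeaaaeededadca')
  23 → (16, 'eededadca')
  24 → (7, 'eeebeeaaaeededadca')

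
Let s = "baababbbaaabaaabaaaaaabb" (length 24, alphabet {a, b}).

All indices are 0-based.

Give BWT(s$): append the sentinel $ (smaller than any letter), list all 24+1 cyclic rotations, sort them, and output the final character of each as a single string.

bbaabbaaabaaaaabbaab$aaba

rank  rotation                   last
    0  $baababbbaaabaaabaaaaaabb  b
    1  aaaaaabb$baababbbaaabaaab  b
    2  aaaaabb$baababbbaaabaaaba  a
    3  aaaabb$baababbbaaabaaabaa  a
    4  aaabaaaaaabb$baababbbaaab  b
    5  aaabaaabaaaaaabb$baababbb  b
    6  aaabb$baababbbaaabaaabaaa  a
    7  aabaaaaaabb$baababbbaaaba  a
    8  aabaaabaaaaaabb$baababbba  a
    9  aababbbaaabaaabaaaaaabb$b  b
   10  aabb$baababbbaaabaaabaaaa  a
   11  abaaaaaabb$baababbbaaabaa  a
   12  abaaabaaaaaabb$baababbbaa  a
   13  ababbbaaabaaabaaaaaabb$ba  a
   14  abb$baababbbaaabaaabaaaaa  a
   15  abbbaaabaaabaaaaaabb$baab  b
   16  b$baababbbaaabaaabaaaaaab  b
   17  baaaaaabb$baababbbaaabaaa  a
   18  baaabaaaaaabb$baababbbaaa  a
   19  baaabaaabaaaaaabb$baababb  b
   20  baababbbaaabaaabaaaaaabb$  $
   21  babbbaaabaaabaaaaaabb$baa  a
   22  bb$baababbbaaabaaabaaaaaa  a
   23  bbaaabaaabaaaaaabb$baabab  b
   24  bbbaaabaaabaaaaaabb$baaba  a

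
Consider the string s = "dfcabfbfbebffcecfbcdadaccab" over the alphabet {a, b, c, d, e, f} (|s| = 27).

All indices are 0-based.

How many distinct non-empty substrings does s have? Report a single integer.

347

rank→(start, suffix):
  0 → (25, 'ab')
  1 → (3, 'abfbfbebffcecfbcdadaccab')
  2 → (22, 'accab')
  3 → (20, 'adaccab')
  4 → (26, 'b')
  5 → (17, 'bcdadaccab')
  6 → (8, 'bebffcecfbcdadaccab')
  7 → (6, 'bfbebffcecfbcdadaccab')
  8 → (4, 'bfbfbebffcecfbcdadaccab')
  9 → (10, 'bffcecfbcdadaccab')
  10 → (24, 'cab')
  11 → (2, 'cabfbfbebffcecfbcdadaccab')
  12 → (23, 'ccab')
  13 → (18, 'cdadaccab')
  14 → (13, 'cecfbcdadaccab')
  15 → (15, 'cfbcdadaccab')
  16 → (21, 'daccab')
  17 → (19, 'dadaccab')
  18 → (0, 'dfcabfbfbebffcecfbcdadaccab')
  19 → (9, 'ebffcecfbcdadaccab')
  20 → (14, 'ecfbcdadaccab')
  21 → (16, 'fbcdadaccab')
  22 → (7, 'fbebffcecfbcdadaccab')
  23 → (5, 'fbfbebffcecfbcdadaccab')
  24 → (1, 'fcabfbfbebffcecfbcdadaccab')
  25 → (12, 'fcecfbcdadaccab')
  26 → (11, 'ffcecfbcdadaccab')

SA = [25, 3, 22, 20, 26, 17, 8, 6, 4, 10, 24, 2, 23, 18, 13, 15, 21, 19, 0, 9, 14, 16, 7, 5, 1, 12, 11]
[i] adj suffixes → lcp
  [1] 25/3 → 2 ('ab')
  [2] 3/22 → 1 ('a')
  [3] 22/20 → 1 ('a')
  [4] 20/26 → 0 ('')
  [5] 26/17 → 1 ('b')
  [6] 17/8 → 1 ('b')
  [7] 8/6 → 1 ('b')
  [8] 6/4 → 3 ('bfb')
  [9] 4/10 → 2 ('bf')
  [10] 10/24 → 0 ('')
  [11] 24/2 → 3 ('cab')
  [12] 2/23 → 1 ('c')
  [13] 23/18 → 1 ('c')
  [14] 18/13 → 1 ('c')
  [15] 13/15 → 1 ('c')
  [16] 15/21 → 0 ('')
  [17] 21/19 → 2 ('da')
  [18] 19/0 → 1 ('d')
  [19] 0/9 → 0 ('')
  [20] 9/14 → 1 ('e')
  [21] 14/16 → 0 ('')
  [22] 16/7 → 2 ('fb')
  [23] 7/5 → 2 ('fb')
  [24] 5/1 → 1 ('f')
  [25] 1/12 → 2 ('fc')
  [26] 12/11 → 1 ('f')

n(n+1)/2 = 27·28/2 = 378
Σ LCP = 0 + 2 + 1 + 1 + 0 + 1 + 1 + 1 + 3 + 2 + 0 + 3 + 1 + 1 + 1 + 1 + 0 + 2 + 1 + 0 + 1 + 0 + 2 + 2 + 1 + 2 + 1 = 31
distinct = 378 − 31 = 347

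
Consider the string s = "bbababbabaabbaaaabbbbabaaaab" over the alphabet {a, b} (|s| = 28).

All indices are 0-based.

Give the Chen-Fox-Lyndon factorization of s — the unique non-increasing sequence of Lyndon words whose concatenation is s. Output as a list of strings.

["b", "b", "ababb", "ab", "aabb", "aaaabbbbab", "aaaab"]

emit factor 1: 'b' (i=0, period=1)
emit factor 2: 'b' (i=1, period=1)
emit factor 3: 'ababb' (i=2, period=5)
emit factor 4: 'ab' (i=7, period=2)
emit factor 5: 'aabb' (i=9, period=4)
emit factor 6: 'aaaabbbbab' (i=13, period=10)
emit factor 7: 'aaaab' (i=23, period=5)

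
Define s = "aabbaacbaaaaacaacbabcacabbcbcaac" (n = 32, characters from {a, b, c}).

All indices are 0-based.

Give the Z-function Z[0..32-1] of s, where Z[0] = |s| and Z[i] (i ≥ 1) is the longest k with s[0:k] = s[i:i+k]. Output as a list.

Z[0]=32
i=1: outside box; Z[1]=1 extend→box=[1,2)
i=2: outside box; Z[2]=0
i=3: outside box; Z[3]=0
i=4: outside box; Z[4]=2 extend→box=[4,6)
i=5: min(r-i=1, Z[1]=1)=1; Z[5]=1
i=6: outside box; Z[6]=0
i=7: outside box; Z[7]=0
i=8: outside box; Z[8]=2 extend→box=[8,10)
i=9: min(r-i=1, Z[1]=1)=1; Z[9]=2 extend→box=[9,11)
i=10: min(r-i=1, Z[1]=1)=1; Z[10]=2 extend→box=[10,12)
i=11: min(r-i=1, Z[1]=1)=1; Z[11]=2 extend→box=[11,13)
i=12: min(r-i=1, Z[1]=1)=1; Z[12]=1
i=13: outside box; Z[13]=0
i=14: outside box; Z[14]=2 extend→box=[14,16)
i=15: min(r-i=1, Z[1]=1)=1; Z[15]=1
i=16: outside box; Z[16]=0
i=17: outside box; Z[17]=0
i=18: outside box; Z[18]=1 extend→box=[18,19)
i=19: outside box; Z[19]=0
i=20: outside box; Z[20]=0
i=21: outside box; Z[21]=1 extend→box=[21,22)
i=22: outside box; Z[22]=0
i=23: outside box; Z[23]=1 extend→box=[23,24)
i=24: outside box; Z[24]=0
i=25: outside box; Z[25]=0
i=26: outside box; Z[26]=0
i=27: outside box; Z[27]=0
i=28: outside box; Z[28]=0
i=29: outside box; Z[29]=2 extend→box=[29,31)
i=30: min(r-i=1, Z[1]=1)=1; Z[30]=1
i=31: outside box; Z[31]=0

[32, 1, 0, 0, 2, 1, 0, 0, 2, 2, 2, 2, 1, 0, 2, 1, 0, 0, 1, 0, 0, 1, 0, 1, 0, 0, 0, 0, 0, 2, 1, 0]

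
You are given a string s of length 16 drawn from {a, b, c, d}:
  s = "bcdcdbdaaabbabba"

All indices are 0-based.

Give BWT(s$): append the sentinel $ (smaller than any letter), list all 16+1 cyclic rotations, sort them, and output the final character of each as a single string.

rank  rotation           last
    0  $bcdcdbdaaabbabba  a
    1  a$bcdcdbdaaabbabb  b
    2  aaabbabba$bcdcdbd  d
    3  aabbabba$bcdcdbda  a
    4  abba$bcdcdbdaaabb  b
    5  abbabba$bcdcdbdaa  a
    6  ba$bcdcdbdaaabbab  b
    7  babba$bcdcdbdaaab  b
    8  bba$bcdcdbdaaabba  a
    9  bbabba$bcdcdbdaaa  a
   10  bcdcdbdaaabbabba$  $
   11  bdaaabbabba$bcdcd  d
   12  cdbdaaabbabba$bcd  d
   13  cdcdbdaaabbabba$b  b
   14  daaabbabba$bcdcdb  b
   15  dbdaaabbabba$bcdc  c
   16  dcdbdaaabbabba$bc  c

abdababbaa$ddbbcc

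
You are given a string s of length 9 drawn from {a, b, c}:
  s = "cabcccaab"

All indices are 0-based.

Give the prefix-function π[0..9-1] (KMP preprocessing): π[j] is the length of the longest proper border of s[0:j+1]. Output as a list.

[0, 0, 0, 1, 1, 1, 2, 0, 0]

π[0] = 0
j=1 s[j]='a': π[1]=0 (border '')
j=2 s[j]='b': π[2]=0 (border '')
j=3 s[j]='c': π[3]=1 (border 'c')
j=4 s[j]='c': k: 1→0; π[4]=1 (border 'c')
j=5 s[j]='c': k: 1→0; π[5]=1 (border 'c')
j=6 s[j]='a': π[6]=2 (border 'ca')
j=7 s[j]='a': k: 2→0; π[7]=0 (border '')
j=8 s[j]='b': π[8]=0 (border '')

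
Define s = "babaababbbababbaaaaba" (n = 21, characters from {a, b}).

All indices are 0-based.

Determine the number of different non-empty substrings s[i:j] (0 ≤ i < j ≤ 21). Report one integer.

rank | idx | suffix
   0 |  20 | a
   1 |  15 | aaaaba
   2 |  16 | aaaba
   3 |  17 | aaba
   4 |   3 | aababbbababbaaaaba
   5 |  18 | aba
   6 |   1 | abaababbbababbaaaaba
   7 |  10 | ababbaaaaba
   8 |   4 | ababbbababbaaaaba
   9 |  12 | abbaaaaba
  10 |   6 | abbbababbaaaaba
  11 |  19 | ba
  12 |  14 | baaaaba
  13 |   2 | baababbbababbaaaaba
  14 |   0 | babaababbbababbaaaaba
  15 |   9 | bababbaaaaba
  16 |  11 | babbaaaaba
  17 |   5 | babbbababbaaaaba
  18 |  13 | bbaaaaba
  19 |   8 | bbababbaaaaba
  20 |   7 | bbbababbaaaaba

SA = [20, 15, 16, 17, 3, 18, 1, 10, 4, 12, 6, 19, 14, 2, 0, 9, 11, 5, 13, 8, 7]
i: (SA[i-1],SA[i]) lcp shared
  1: (20,15) 1 'a'
  2: (15,16) 3 'aaa'
  3: (16,17) 2 'aa'
  4: (17,3) 4 'aaba'
  5: (3,18) 1 'a'
  6: (18,1) 3 'aba'
  7: (1,10) 3 'aba'
  8: (10,4) 5 'ababb'
  9: (4,12) 2 'ab'
  10: (12,6) 3 'abb'
  11: (6,19) 0 ''
  12: (19,14) 2 'ba'
  13: (14,2) 3 'baa'
  14: (2,0) 2 'ba'
  15: (0,9) 4 'baba'
  16: (9,11) 3 'bab'
  17: (11,5) 4 'babb'
  18: (5,13) 1 'b'
  19: (13,8) 3 'bba'
  20: (8,7) 2 'bb'

n(n+1)/2 = 21·22/2 = 231
Σ LCP = 0 + 1 + 3 + 2 + 4 + 1 + 3 + 3 + 5 + 2 + 3 + 0 + 2 + 3 + 2 + 4 + 3 + 4 + 1 + 3 + 2 = 51
distinct = 231 − 51 = 180

180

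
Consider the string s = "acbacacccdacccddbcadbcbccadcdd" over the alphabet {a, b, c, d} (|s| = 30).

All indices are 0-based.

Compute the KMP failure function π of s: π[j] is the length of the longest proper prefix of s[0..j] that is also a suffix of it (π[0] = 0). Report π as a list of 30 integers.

π[0] = 0
j=1 s[j]='c': π[1]=0 (border '')
j=2 s[j]='b': π[2]=0 (border '')
j=3 s[j]='a': π[3]=1 (border 'a')
j=4 s[j]='c': π[4]=2 (border 'ac')
j=5 s[j]='a': k: 2→0; π[5]=1 (border 'a')
j=6 s[j]='c': π[6]=2 (border 'ac')
j=7 s[j]='c': k: 2→0; π[7]=0 (border '')
j=8 s[j]='c': π[8]=0 (border '')
j=9 s[j]='d': π[9]=0 (border '')
j=10 s[j]='a': π[10]=1 (border 'a')
j=11 s[j]='c': π[11]=2 (border 'ac')
j=12 s[j]='c': k: 2→0; π[12]=0 (border '')
j=13 s[j]='c': π[13]=0 (border '')
j=14 s[j]='d': π[14]=0 (border '')
j=15 s[j]='d': π[15]=0 (border '')
j=16 s[j]='b': π[16]=0 (border '')
j=17 s[j]='c': π[17]=0 (border '')
j=18 s[j]='a': π[18]=1 (border 'a')
j=19 s[j]='d': k: 1→0; π[19]=0 (border '')
j=20 s[j]='b': π[20]=0 (border '')
j=21 s[j]='c': π[21]=0 (border '')
j=22 s[j]='b': π[22]=0 (border '')
j=23 s[j]='c': π[23]=0 (border '')
j=24 s[j]='c': π[24]=0 (border '')
j=25 s[j]='a': π[25]=1 (border 'a')
j=26 s[j]='d': k: 1→0; π[26]=0 (border '')
j=27 s[j]='c': π[27]=0 (border '')
j=28 s[j]='d': π[28]=0 (border '')
j=29 s[j]='d': π[29]=0 (border '')

[0, 0, 0, 1, 2, 1, 2, 0, 0, 0, 1, 2, 0, 0, 0, 0, 0, 0, 1, 0, 0, 0, 0, 0, 0, 1, 0, 0, 0, 0]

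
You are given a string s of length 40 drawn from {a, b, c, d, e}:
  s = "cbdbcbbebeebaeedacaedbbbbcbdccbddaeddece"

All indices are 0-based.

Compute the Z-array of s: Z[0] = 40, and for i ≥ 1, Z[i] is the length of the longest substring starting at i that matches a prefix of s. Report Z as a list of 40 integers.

Z[0]=40
i=1: outside box; Z[1]=0
i=2: outside box; Z[2]=0
i=3: outside box; Z[3]=0
i=4: outside box; Z[4]=2 extend→box=[4,6)
i=5: min(r-i=1, Z[1]=0)=0; Z[5]=0
i=6: outside box; Z[6]=0
i=7: outside box; Z[7]=0
i=8: outside box; Z[8]=0
i=9: outside box; Z[9]=0
i=10: outside box; Z[10]=0
i=11: outside box; Z[11]=0
i=12: outside box; Z[12]=0
i=13: outside box; Z[13]=0
i=14: outside box; Z[14]=0
i=15: outside box; Z[15]=0
i=16: outside box; Z[16]=0
i=17: outside box; Z[17]=1 extend→box=[17,18)
i=18: outside box; Z[18]=0
i=19: outside box; Z[19]=0
i=20: outside box; Z[20]=0
i=21: outside box; Z[21]=0
i=22: outside box; Z[22]=0
i=23: outside box; Z[23]=0
i=24: outside box; Z[24]=0
i=25: outside box; Z[25]=3 extend→box=[25,28)
i=26: min(r-i=2, Z[1]=0)=0; Z[26]=0
i=27: min(r-i=1, Z[2]=0)=0; Z[27]=0
i=28: outside box; Z[28]=1 extend→box=[28,29)
i=29: outside box; Z[29]=3 extend→box=[29,32)
i=30: min(r-i=2, Z[1]=0)=0; Z[30]=0
i=31: min(r-i=1, Z[2]=0)=0; Z[31]=0
i=32: outside box; Z[32]=0
i=33: outside box; Z[33]=0
i=34: outside box; Z[34]=0
i=35: outside box; Z[35]=0
i=36: outside box; Z[36]=0
i=37: outside box; Z[37]=0
i=38: outside box; Z[38]=1 extend→box=[38,39)
i=39: outside box; Z[39]=0

[40, 0, 0, 0, 2, 0, 0, 0, 0, 0, 0, 0, 0, 0, 0, 0, 0, 1, 0, 0, 0, 0, 0, 0, 0, 3, 0, 0, 1, 3, 0, 0, 0, 0, 0, 0, 0, 0, 1, 0]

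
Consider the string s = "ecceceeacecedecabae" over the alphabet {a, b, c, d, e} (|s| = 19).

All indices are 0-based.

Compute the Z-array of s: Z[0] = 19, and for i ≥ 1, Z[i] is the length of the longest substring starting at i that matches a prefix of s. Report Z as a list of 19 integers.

[19, 0, 0, 2, 0, 1, 1, 0, 0, 2, 0, 1, 0, 2, 0, 0, 0, 0, 1]

Z[0]=19
i=1: outside box; Z[1]=0
i=2: outside box; Z[2]=0
i=3: outside box; Z[3]=2 extend→box=[3,5)
i=4: min(r-i=1, Z[1]=0)=0; Z[4]=0
i=5: outside box; Z[5]=1 extend→box=[5,6)
i=6: outside box; Z[6]=1 extend→box=[6,7)
i=7: outside box; Z[7]=0
i=8: outside box; Z[8]=0
i=9: outside box; Z[9]=2 extend→box=[9,11)
i=10: min(r-i=1, Z[1]=0)=0; Z[10]=0
i=11: outside box; Z[11]=1 extend→box=[11,12)
i=12: outside box; Z[12]=0
i=13: outside box; Z[13]=2 extend→box=[13,15)
i=14: min(r-i=1, Z[1]=0)=0; Z[14]=0
i=15: outside box; Z[15]=0
i=16: outside box; Z[16]=0
i=17: outside box; Z[17]=0
i=18: outside box; Z[18]=1 extend→box=[18,19)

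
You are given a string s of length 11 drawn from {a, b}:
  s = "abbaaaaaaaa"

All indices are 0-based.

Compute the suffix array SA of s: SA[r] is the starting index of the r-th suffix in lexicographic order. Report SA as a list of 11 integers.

[10, 9, 8, 7, 6, 5, 4, 3, 0, 2, 1]

rank | idx | suffix
   0 |  10 | a
   1 |   9 | aa
   2 |   8 | aaa
   3 |   7 | aaaa
   4 |   6 | aaaaa
   5 |   5 | aaaaaa
   6 |   4 | aaaaaaa
   7 |   3 | aaaaaaaa
   8 |   0 | abbaaaaaaaa
   9 |   2 | baaaaaaaa
  10 |   1 | bbaaaaaaaa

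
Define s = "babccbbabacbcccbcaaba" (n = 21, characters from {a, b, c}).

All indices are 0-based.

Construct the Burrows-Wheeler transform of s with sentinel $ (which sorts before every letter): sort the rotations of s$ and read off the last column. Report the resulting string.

abcabbbab$accacbccabcb

rank  rotation                last
    0  $babccbbabacbcccbcaaba  a
    1  a$babccbbabacbcccbcaab  b
    2  aaba$babccbbabacbcccbc  c
    3  aba$babccbbabacbcccbca  a
    4  abacbcccbcaaba$babccbb  b
    5  abccbbabacbcccbcaaba$b  b
    6  acbcccbcaaba$babccbbab  b
    7  ba$babccbbabacbcccbcaa  a
    8  babacbcccbcaaba$babccb  b
    9  babccbbabacbcccbcaaba$  $
   10  bacbcccbcaaba$babccbba  a
   11  bbabacbcccbcaaba$babcc  c
   12  bcaaba$babccbbabacbccc  c
   13  bccbbabacbcccbcaaba$ba  a
   14  bcccbcaaba$babccbbabac  c
   15  caaba$babccbbabacbcccb  b
   16  cbbabacbcccbcaaba$babc  c
   17  cbcaaba$babccbbabacbcc  c
   18  cbcccbcaaba$babccbbaba  a
   19  ccbbabacbcccbcaaba$bab  b
   20  ccbcaaba$babccbbabacbc  c
   21  cccbcaaba$babccbbabacb  b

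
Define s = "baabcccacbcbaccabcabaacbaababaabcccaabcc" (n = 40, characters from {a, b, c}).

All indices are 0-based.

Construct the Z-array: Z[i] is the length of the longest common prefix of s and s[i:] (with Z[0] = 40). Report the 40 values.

[40, 0, 0, 1, 0, 0, 0, 0, 0, 1, 0, 2, 0, 0, 0, 0, 1, 0, 0, 3, 0, 0, 0, 4, 0, 0, 2, 0, 8, 0, 0, 1, 0, 0, 0, 0, 0, 1, 0, 0]

Z[0]=40
i=1: i≥r, start 0; Z[1]=0
i=2: i≥r, start 0; Z[2]=0
i=3: i≥r, start 0; Z[3]=1 grow→box=[3,4)
i=4: i≥r, start 0; Z[4]=0
i=5: i≥r, start 0; Z[5]=0
i=6: i≥r, start 0; Z[6]=0
i=7: i≥r, start 0; Z[7]=0
i=8: i≥r, start 0; Z[8]=0
i=9: i≥r, start 0; Z[9]=1 grow→box=[9,10)
i=10: i≥r, start 0; Z[10]=0
i=11: i≥r, start 0; Z[11]=2 grow→box=[11,13)
i=12: min(r-i=1, Z[1]=0)=0; Z[12]=0
i=13: i≥r, start 0; Z[13]=0
i=14: i≥r, start 0; Z[14]=0
i=15: i≥r, start 0; Z[15]=0
i=16: i≥r, start 0; Z[16]=1 grow→box=[16,17)
i=17: i≥r, start 0; Z[17]=0
i=18: i≥r, start 0; Z[18]=0
i=19: i≥r, start 0; Z[19]=3 grow→box=[19,22)
i=20: min(r-i=2, Z[1]=0)=0; Z[20]=0
i=21: min(r-i=1, Z[2]=0)=0; Z[21]=0
i=22: i≥r, start 0; Z[22]=0
i=23: i≥r, start 0; Z[23]=4 grow→box=[23,27)
i=24: min(r-i=3, Z[1]=0)=0; Z[24]=0
i=25: min(r-i=2, Z[2]=0)=0; Z[25]=0
i=26: min(r-i=1, Z[3]=1)=1; Z[26]=2 grow→box=[26,28)
i=27: min(r-i=1, Z[1]=0)=0; Z[27]=0
i=28: i≥r, start 0; Z[28]=8 grow→box=[28,36)
i=29: min(r-i=7, Z[1]=0)=0; Z[29]=0
i=30: min(r-i=6, Z[2]=0)=0; Z[30]=0
i=31: min(r-i=5, Z[3]=1)=1; Z[31]=1
i=32: min(r-i=4, Z[4]=0)=0; Z[32]=0
i=33: min(r-i=3, Z[5]=0)=0; Z[33]=0
i=34: min(r-i=2, Z[6]=0)=0; Z[34]=0
i=35: min(r-i=1, Z[7]=0)=0; Z[35]=0
i=36: i≥r, start 0; Z[36]=0
i=37: i≥r, start 0; Z[37]=1 grow→box=[37,38)
i=38: i≥r, start 0; Z[38]=0
i=39: i≥r, start 0; Z[39]=0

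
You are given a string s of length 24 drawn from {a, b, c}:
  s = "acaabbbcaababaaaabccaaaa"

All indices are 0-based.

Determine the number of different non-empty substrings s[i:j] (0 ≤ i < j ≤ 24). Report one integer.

rank→(start, suffix):
  0 → (23, 'a')
  1 → (22, 'aa')
  2 → (21, 'aaa')
  3 → (20, 'aaaa')
  4 → (13, 'aaaabccaaaa')
  5 → (14, 'aaabccaaaa')
  6 → (8, 'aababaaaabccaaaa')
  7 → (2, 'aabbbcaababaaaabccaaaa')
  8 → (15, 'aabccaaaa')
  9 → (11, 'abaaaabccaaaa')
  10 → (9, 'ababaaaabccaaaa')
  11 → (3, 'abbbcaababaaaabccaaaa')
  12 → (16, 'abccaaaa')
  13 → (0, 'acaabbbcaababaaaabccaaaa')
  14 → (12, 'baaaabccaaaa')
  15 → (10, 'babaaaabccaaaa')
  16 → (4, 'bbbcaababaaaabccaaaa')
  17 → (5, 'bbcaababaaaabccaaaa')
  18 → (6, 'bcaababaaaabccaaaa')
  19 → (17, 'bccaaaa')
  20 → (19, 'caaaa')
  21 → (7, 'caababaaaabccaaaa')
  22 → (1, 'caabbbcaababaaaabccaaaa')
  23 → (18, 'ccaaaa')

SA = [23, 22, 21, 20, 13, 14, 8, 2, 15, 11, 9, 3, 16, 0, 12, 10, 4, 5, 6, 17, 19, 7, 1, 18]
[i] adj suffixes → lcp
  [1] 23/22 → 1 ('a')
  [2] 22/21 → 2 ('aa')
  [3] 21/20 → 3 ('aaa')
  [4] 20/13 → 4 ('aaaa')
  [5] 13/14 → 3 ('aaa')
  [6] 14/8 → 2 ('aa')
  [7] 8/2 → 3 ('aab')
  [8] 2/15 → 3 ('aab')
  [9] 15/11 → 1 ('a')
  [10] 11/9 → 3 ('aba')
  [11] 9/3 → 2 ('ab')
  [12] 3/16 → 2 ('ab')
  [13] 16/0 → 1 ('a')
  [14] 0/12 → 0 ('')
  [15] 12/10 → 2 ('ba')
  [16] 10/4 → 1 ('b')
  [17] 4/5 → 2 ('bb')
  [18] 5/6 → 1 ('b')
  [19] 6/17 → 2 ('bc')
  [20] 17/19 → 0 ('')
  [21] 19/7 → 3 ('caa')
  [22] 7/1 → 4 ('caab')
  [23] 1/18 → 1 ('c')

n(n+1)/2 = 24·25/2 = 300
Σ LCP = 0 + 1 + 2 + 3 + 4 + 3 + 2 + 3 + 3 + 1 + 3 + 2 + 2 + 1 + 0 + 2 + 1 + 2 + 1 + 2 + 0 + 3 + 4 + 1 = 46
distinct = 300 − 46 = 254

254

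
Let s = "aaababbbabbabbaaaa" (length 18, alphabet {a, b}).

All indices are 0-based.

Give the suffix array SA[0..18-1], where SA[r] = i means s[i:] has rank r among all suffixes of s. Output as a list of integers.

rank→(start, suffix):
  0 → (17, 'a')
  1 → (16, 'aa')
  2 → (15, 'aaa')
  3 → (14, 'aaaa')
  4 → (0, 'aaababbbabbabbaaaa')
  5 → (1, 'aababbbabbabbaaaa')
  6 → (2, 'ababbbabbabbaaaa')
  7 → (11, 'abbaaaa')
  8 → (8, 'abbabbaaaa')
  9 → (4, 'abbbabbabbaaaa')
  10 → (13, 'baaaa')
  11 → (10, 'babbaaaa')
  12 → (7, 'babbabbaaaa')
  13 → (3, 'babbbabbabbaaaa')
  14 → (12, 'bbaaaa')
  15 → (9, 'bbabbaaaa')
  16 → (6, 'bbabbabbaaaa')
  17 → (5, 'bbbabbabbaaaa')

[17, 16, 15, 14, 0, 1, 2, 11, 8, 4, 13, 10, 7, 3, 12, 9, 6, 5]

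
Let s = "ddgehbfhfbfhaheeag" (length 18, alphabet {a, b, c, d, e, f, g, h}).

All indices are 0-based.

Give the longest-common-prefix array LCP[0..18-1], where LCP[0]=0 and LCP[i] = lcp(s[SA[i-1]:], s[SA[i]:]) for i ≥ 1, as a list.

sorted suffixes:
  #0 SA[0]=16  'ag'
  #1 SA[1]=12  'aheeag'
  #2 SA[2]=9  'bfhaheeag'
  #3 SA[3]=5  'bfhfbfhaheeag'
  #4 SA[4]=0  'ddgehbfhfbfhaheeag'
  #5 SA[5]=1  'dgehbfhfbfhaheeag'
  #6 SA[6]=15  'eag'
  #7 SA[7]=14  'eeag'
  #8 SA[8]=3  'ehbfhfbfhaheeag'
  #9 SA[9]=8  'fbfhaheeag'
  #10 SA[10]=10  'fhaheeag'
  #11 SA[11]=6  'fhfbfhaheeag'
  #12 SA[12]=17  'g'
  #13 SA[13]=2  'gehbfhfbfhaheeag'
  #14 SA[14]=11  'haheeag'
  #15 SA[15]=4  'hbfhfbfhaheeag'
  #16 SA[16]=13  'heeag'
  #17 SA[17]=7  'hfbfhaheeag'

SA = [16, 12, 9, 5, 0, 1, 15, 14, 3, 8, 10, 6, 17, 2, 11, 4, 13, 7]
i: (SA[i-1],SA[i]) lcp shared
  1: (16,12) 1 'a'
  2: (12,9) 0 ''
  3: (9,5) 3 'bfh'
  4: (5,0) 0 ''
  5: (0,1) 1 'd'
  6: (1,15) 0 ''
  7: (15,14) 1 'e'
  8: (14,3) 1 'e'
  9: (3,8) 0 ''
  10: (8,10) 1 'f'
  11: (10,6) 2 'fh'
  12: (6,17) 0 ''
  13: (17,2) 1 'g'
  14: (2,11) 0 ''
  15: (11,4) 1 'h'
  16: (4,13) 1 'h'
  17: (13,7) 1 'h'

[0, 1, 0, 3, 0, 1, 0, 1, 1, 0, 1, 2, 0, 1, 0, 1, 1, 1]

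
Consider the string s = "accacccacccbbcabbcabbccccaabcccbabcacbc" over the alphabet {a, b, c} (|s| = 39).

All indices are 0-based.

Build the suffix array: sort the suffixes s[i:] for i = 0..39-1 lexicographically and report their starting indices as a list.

rank→(start, suffix):
  0 → (25, 'aabcccbabcacbc')
  1 → (14, 'abbcabbccccaabcccbabcacbc')
  2 → (18, 'abbccccaabcccbabcacbc')
  3 → (32, 'abcacbc')
  4 → (26, 'abcccbabcacbc')
  5 → (35, 'acbc')
  6 → (0, 'accacccacccbbcabbcabbccccaabcccbabcacbc')
  7 → (3, 'acccacccbbcabbcabbccccaabcccbabcacbc')
  8 → (7, 'acccbbcabbcabbccccaabcccbabcacbc')
  9 → (31, 'babcacbc')
  10 → (11, 'bbcabbcabbccccaabcccbabcacbc')
  11 → (15, 'bbcabbccccaabcccbabcacbc')
  12 → (19, 'bbccccaabcccbabcacbc')
  13 → (37, 'bc')
  14 → (12, 'bcabbcabbccccaabcccbabcacbc')
  15 → (16, 'bcabbccccaabcccbabcacbc')
  16 → (33, 'bcacbc')
  17 → (27, 'bcccbabcacbc')
  18 → (20, 'bccccaabcccbabcacbc')
  19 → (38, 'c')
  20 → (24, 'caabcccbabcacbc')
  21 → (13, 'cabbcabbccccaabcccbabcacbc')
  22 → (17, 'cabbccccaabcccbabcacbc')
  23 → (34, 'cacbc')
  24 → (2, 'cacccacccbbcabbcabbccccaabcccbabcacbc')
  25 → (6, 'cacccbbcabbcabbccccaabcccbabcacbc')
  26 → (30, 'cbabcacbc')
  27 → (10, 'cbbcabbcabbccccaabcccbabcacbc')
  28 → (36, 'cbc')
  29 → (23, 'ccaabcccbabcacbc')
  30 → (1, 'ccacccacccbbcabbcabbccccaabcccbabcacbc')
  31 → (5, 'ccacccbbcabbcabbccccaabcccbabcacbc')
  32 → (29, 'ccbabcacbc')
  33 → (9, 'ccbbcabbcabbccccaabcccbabcacbc')
  34 → (22, 'cccaabcccbabcacbc')
  35 → (4, 'cccacccbbcabbcabbccccaabcccbabcacbc')
  36 → (28, 'cccbabcacbc')
  37 → (8, 'cccbbcabbcabbccccaabcccbabcacbc')
  38 → (21, 'ccccaabcccbabcacbc')

[25, 14, 18, 32, 26, 35, 0, 3, 7, 31, 11, 15, 19, 37, 12, 16, 33, 27, 20, 38, 24, 13, 17, 34, 2, 6, 30, 10, 36, 23, 1, 5, 29, 9, 22, 4, 28, 8, 21]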